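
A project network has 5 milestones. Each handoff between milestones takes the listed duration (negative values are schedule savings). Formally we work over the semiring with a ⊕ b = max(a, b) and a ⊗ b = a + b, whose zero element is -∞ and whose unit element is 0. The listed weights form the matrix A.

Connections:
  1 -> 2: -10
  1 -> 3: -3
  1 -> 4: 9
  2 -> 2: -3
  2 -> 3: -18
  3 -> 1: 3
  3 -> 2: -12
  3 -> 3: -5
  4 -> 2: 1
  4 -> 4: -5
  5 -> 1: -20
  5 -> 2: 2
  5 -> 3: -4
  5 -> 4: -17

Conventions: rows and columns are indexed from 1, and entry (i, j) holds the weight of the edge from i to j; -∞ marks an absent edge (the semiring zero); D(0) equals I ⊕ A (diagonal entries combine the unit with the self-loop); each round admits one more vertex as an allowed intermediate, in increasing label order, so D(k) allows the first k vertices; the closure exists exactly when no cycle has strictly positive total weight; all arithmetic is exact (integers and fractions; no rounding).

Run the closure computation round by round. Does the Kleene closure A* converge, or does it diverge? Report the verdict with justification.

D(0):
  [0, -10, -3, 9, -∞]
  [-∞, 0, -18, -∞, -∞]
  [3, -12, 0, -∞, -∞]
  [-∞, 1, -∞, 0, -∞]
  [-20, 2, -4, -17, 0]
D(1):
  [0, -10, -3, 9, -∞]
  [-∞, 0, -18, -∞, -∞]
  [3, -7, 0, 12, -∞]
  [-∞, 1, -∞, 0, -∞]
  [-20, 2, -4, -11, 0]
D(2):
  [0, -10, -3, 9, -∞]
  [-∞, 0, -18, -∞, -∞]
  [3, -7, 0, 12, -∞]
  [-∞, 1, -17, 0, -∞]
  [-20, 2, -4, -11, 0]
D(3):
  [0, -10, -3, 9, -∞]
  [-15, 0, -18, -6, -∞]
  [3, -7, 0, 12, -∞]
  [-14, 1, -17, 0, -∞]
  [-1, 2, -4, 8, 0]
D(4):
  [0, 10, -3, 9, -∞]
  [-15, 0, -18, -6, -∞]
  [3, 13, 0, 12, -∞]
  [-14, 1, -17, 0, -∞]
  [-1, 9, -4, 8, 0]
D(5):
  [0, 10, -3, 9, -∞]
  [-15, 0, -18, -6, -∞]
  [3, 13, 0, 12, -∞]
  [-14, 1, -17, 0, -∞]
  [-1, 9, -4, 8, 0]
Key observation: every diagonal entry stays at the unit through all rounds, so no improving cycle exists.
Answer: CONVERGES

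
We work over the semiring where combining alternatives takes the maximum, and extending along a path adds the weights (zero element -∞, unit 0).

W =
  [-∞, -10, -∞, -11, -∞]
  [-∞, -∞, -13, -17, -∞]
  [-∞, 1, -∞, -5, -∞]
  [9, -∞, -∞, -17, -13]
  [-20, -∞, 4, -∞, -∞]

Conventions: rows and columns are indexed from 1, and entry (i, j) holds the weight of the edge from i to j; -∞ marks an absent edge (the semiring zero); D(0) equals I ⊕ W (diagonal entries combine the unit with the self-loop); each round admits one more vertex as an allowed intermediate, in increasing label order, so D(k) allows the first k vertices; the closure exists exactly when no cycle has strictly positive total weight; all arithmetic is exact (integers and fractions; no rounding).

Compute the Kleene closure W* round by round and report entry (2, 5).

D(0):
  [0, -10, -∞, -11, -∞]
  [-∞, 0, -13, -17, -∞]
  [-∞, 1, 0, -5, -∞]
  [9, -∞, -∞, 0, -13]
  [-20, -∞, 4, -∞, 0]
D(1):
  [0, -10, -∞, -11, -∞]
  [-∞, 0, -13, -17, -∞]
  [-∞, 1, 0, -5, -∞]
  [9, -1, -∞, 0, -13]
  [-20, -30, 4, -31, 0]
D(2):
  [0, -10, -23, -11, -∞]
  [-∞, 0, -13, -17, -∞]
  [-∞, 1, 0, -5, -∞]
  [9, -1, -14, 0, -13]
  [-20, -30, 4, -31, 0]
D(3):
  [0, -10, -23, -11, -∞]
  [-∞, 0, -13, -17, -∞]
  [-∞, 1, 0, -5, -∞]
  [9, -1, -14, 0, -13]
  [-20, 5, 4, -1, 0]
D(4):
  [0, -10, -23, -11, -24]
  [-8, 0, -13, -17, -30]
  [4, 1, 0, -5, -18]
  [9, -1, -14, 0, -13]
  [8, 5, 4, -1, 0]
D(5):
  [0, -10, -20, -11, -24]
  [-8, 0, -13, -17, -30]
  [4, 1, 0, -5, -18]
  [9, -1, -9, 0, -13]
  [8, 5, 4, -1, 0]
Answer: W*[2][5] = -30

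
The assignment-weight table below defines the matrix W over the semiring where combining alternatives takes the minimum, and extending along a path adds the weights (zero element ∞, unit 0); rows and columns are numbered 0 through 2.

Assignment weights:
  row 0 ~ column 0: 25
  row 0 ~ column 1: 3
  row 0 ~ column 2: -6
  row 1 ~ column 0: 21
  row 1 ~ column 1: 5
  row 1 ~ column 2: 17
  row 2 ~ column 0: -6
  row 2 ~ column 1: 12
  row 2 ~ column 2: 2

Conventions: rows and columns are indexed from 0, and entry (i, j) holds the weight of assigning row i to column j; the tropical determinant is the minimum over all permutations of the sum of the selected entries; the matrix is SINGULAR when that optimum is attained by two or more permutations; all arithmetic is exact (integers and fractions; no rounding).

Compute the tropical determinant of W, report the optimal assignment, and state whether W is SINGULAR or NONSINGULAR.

σ = (0, 1, 2): 25 + 5 + 2 = 32
σ = (0, 2, 1): 25 + 17 + 12 = 54
σ = (1, 0, 2): 3 + 21 + 2 = 26
σ = (1, 2, 0): 3 + 17 + (-6) = 14
σ = (2, 0, 1): (-6) + 21 + 12 = 27
σ = (2, 1, 0): (-6) + 5 + (-6) = -7
Optimal value attained by: σ = (2, 1, 0).
Answer: det⊕(W) = -7; verdict: NONSINGULAR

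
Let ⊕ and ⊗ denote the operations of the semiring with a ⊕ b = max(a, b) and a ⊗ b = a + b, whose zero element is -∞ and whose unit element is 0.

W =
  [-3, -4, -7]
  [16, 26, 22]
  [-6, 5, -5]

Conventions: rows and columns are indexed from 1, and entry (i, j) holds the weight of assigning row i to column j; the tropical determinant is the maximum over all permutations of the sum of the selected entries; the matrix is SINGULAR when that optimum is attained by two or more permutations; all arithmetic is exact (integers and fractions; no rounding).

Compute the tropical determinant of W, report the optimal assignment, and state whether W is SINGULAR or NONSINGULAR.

σ = (1, 2, 3): (-3) + 26 + (-5) = 18
σ = (1, 3, 2): (-3) + 22 + 5 = 24
σ = (2, 1, 3): (-4) + 16 + (-5) = 7
σ = (2, 3, 1): (-4) + 22 + (-6) = 12
σ = (3, 1, 2): (-7) + 16 + 5 = 14
σ = (3, 2, 1): (-7) + 26 + (-6) = 13
Optimal value attained by: σ = (1, 3, 2).
Answer: det⊕(W) = 24; verdict: NONSINGULAR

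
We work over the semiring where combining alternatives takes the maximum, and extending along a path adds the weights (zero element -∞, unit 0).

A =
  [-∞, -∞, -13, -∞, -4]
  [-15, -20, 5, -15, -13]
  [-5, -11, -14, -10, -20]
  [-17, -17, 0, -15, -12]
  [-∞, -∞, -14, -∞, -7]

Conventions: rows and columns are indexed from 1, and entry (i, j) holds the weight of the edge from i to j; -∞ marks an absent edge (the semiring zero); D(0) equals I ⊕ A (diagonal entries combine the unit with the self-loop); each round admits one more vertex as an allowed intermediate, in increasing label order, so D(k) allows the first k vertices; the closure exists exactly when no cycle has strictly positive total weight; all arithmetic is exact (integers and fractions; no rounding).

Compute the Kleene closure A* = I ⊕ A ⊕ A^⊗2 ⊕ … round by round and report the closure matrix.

D(0):
  [0, -∞, -13, -∞, -4]
  [-15, 0, 5, -15, -13]
  [-5, -11, 0, -10, -20]
  [-17, -17, 0, 0, -12]
  [-∞, -∞, -14, -∞, 0]
D(1):
  [0, -∞, -13, -∞, -4]
  [-15, 0, 5, -15, -13]
  [-5, -11, 0, -10, -9]
  [-17, -17, 0, 0, -12]
  [-∞, -∞, -14, -∞, 0]
D(2):
  [0, -∞, -13, -∞, -4]
  [-15, 0, 5, -15, -13]
  [-5, -11, 0, -10, -9]
  [-17, -17, 0, 0, -12]
  [-∞, -∞, -14, -∞, 0]
D(3):
  [0, -24, -13, -23, -4]
  [0, 0, 5, -5, -4]
  [-5, -11, 0, -10, -9]
  [-5, -11, 0, 0, -9]
  [-19, -25, -14, -24, 0]
D(4):
  [0, -24, -13, -23, -4]
  [0, 0, 5, -5, -4]
  [-5, -11, 0, -10, -9]
  [-5, -11, 0, 0, -9]
  [-19, -25, -14, -24, 0]
D(5):
  [0, -24, -13, -23, -4]
  [0, 0, 5, -5, -4]
  [-5, -11, 0, -10, -9]
  [-5, -11, 0, 0, -9]
  [-19, -25, -14, -24, 0]
Answer: A* = [[0, -24, -13, -23, -4], [0, 0, 5, -5, -4], [-5, -11, 0, -10, -9], [-5, -11, 0, 0, -9], [-19, -25, -14, -24, 0]]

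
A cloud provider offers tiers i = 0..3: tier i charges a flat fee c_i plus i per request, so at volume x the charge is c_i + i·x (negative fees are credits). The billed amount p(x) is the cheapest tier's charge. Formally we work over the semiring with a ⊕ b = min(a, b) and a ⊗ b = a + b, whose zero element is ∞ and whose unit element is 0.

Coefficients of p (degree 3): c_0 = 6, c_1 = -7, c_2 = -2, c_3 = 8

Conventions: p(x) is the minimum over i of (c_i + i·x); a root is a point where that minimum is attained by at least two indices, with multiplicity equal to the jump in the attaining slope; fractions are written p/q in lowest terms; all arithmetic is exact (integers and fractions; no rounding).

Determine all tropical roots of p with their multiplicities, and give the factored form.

hull edge (i=0, c=6) to (i=1, c=-7): slope -13, span 1
hull edge (i=1, c=-7) to (i=2, c=-2): slope 5, span 1
hull edge (i=2, c=-2) to (i=3, c=8): slope 10, span 1
Factored form: p(x) = 8 ⊗ (x ⊕ (-10)) ⊗ (x ⊕ (-5)) ⊗ (x ⊕ 13)
Answer: roots = -10 (mult 1), -5 (mult 1), 13 (mult 1)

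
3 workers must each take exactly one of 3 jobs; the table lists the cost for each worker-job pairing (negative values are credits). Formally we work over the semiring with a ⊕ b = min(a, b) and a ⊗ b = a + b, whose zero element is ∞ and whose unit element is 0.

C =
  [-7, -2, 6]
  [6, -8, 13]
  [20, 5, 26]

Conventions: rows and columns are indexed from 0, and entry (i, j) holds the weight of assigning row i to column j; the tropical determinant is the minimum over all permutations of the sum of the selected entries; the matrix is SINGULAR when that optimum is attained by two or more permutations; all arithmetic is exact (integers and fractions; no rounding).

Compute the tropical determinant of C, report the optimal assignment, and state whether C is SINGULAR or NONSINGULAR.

σ = (0, 1, 2): (-7) + (-8) + 26 = 11
σ = (0, 2, 1): (-7) + 13 + 5 = 11
σ = (1, 0, 2): (-2) + 6 + 26 = 30
σ = (1, 2, 0): (-2) + 13 + 20 = 31
σ = (2, 0, 1): 6 + 6 + 5 = 17
σ = (2, 1, 0): 6 + (-8) + 20 = 18
Optimal value attained by: σ = (0, 1, 2).
Answer: det⊕(C) = 11; verdict: SINGULAR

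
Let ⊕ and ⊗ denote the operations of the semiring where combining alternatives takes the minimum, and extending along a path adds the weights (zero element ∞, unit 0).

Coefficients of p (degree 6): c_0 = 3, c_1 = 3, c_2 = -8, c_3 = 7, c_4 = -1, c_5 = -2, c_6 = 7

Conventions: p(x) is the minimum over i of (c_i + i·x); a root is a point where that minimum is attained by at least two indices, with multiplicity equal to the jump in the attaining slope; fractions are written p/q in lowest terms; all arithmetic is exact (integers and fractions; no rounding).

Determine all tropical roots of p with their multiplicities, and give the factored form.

hull edge (i=0, c=3) to (i=2, c=-8): slope -11/2, span 2
hull edge (i=2, c=-8) to (i=5, c=-2): slope 2, span 3
hull edge (i=5, c=-2) to (i=6, c=7): slope 9, span 1
Factored form: p(x) = 7 ⊗ (x ⊕ (-9)) ⊗ (x ⊕ (-2)) ⊗ (x ⊕ (-2)) ⊗ (x ⊕ (-2)) ⊗ (x ⊕ 11/2) ⊗ (x ⊕ 11/2)
Answer: roots = -9 (mult 1), -2 (mult 3), 11/2 (mult 2)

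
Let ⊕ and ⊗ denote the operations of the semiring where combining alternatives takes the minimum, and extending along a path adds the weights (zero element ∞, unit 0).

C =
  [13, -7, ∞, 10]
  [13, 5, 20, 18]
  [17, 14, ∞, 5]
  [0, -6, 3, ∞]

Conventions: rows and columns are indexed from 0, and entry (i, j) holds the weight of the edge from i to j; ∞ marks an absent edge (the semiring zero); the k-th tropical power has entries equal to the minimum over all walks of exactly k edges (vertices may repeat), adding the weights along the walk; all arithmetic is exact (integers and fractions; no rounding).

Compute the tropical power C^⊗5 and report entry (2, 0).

C^⊗2:
  [6, -2, 13, 11]
  [18, 6, 21, 23]
  [5, -1, 8, 27]
  [7, -7, 14, 8]
C^⊗3:
  [11, -1, 14, 16]
  [19, 11, 26, 24]
  [12, -2, 19, 13]
  [6, -2, 11, 11]
C^⊗4:
  [12, 4, 19, 17]
  [24, 12, 27, 29]
  [11, 3, 16, 16]
  [11, -1, 14, 16]
C^⊗5:
  [17, 5, 20, 22]
  [25, 17, 32, 30]
  [16, 4, 19, 21]
  [12, 4, 19, 17]
Key observation: the optimum is the walk 2->3->0->1->1->0, with weight 5 + 0 + (-7) + 5 + 13 = 16.
Optimal value attained by: walk 2->3->0->1->1->0.
Answer: (C^⊗5)[2][0] = 16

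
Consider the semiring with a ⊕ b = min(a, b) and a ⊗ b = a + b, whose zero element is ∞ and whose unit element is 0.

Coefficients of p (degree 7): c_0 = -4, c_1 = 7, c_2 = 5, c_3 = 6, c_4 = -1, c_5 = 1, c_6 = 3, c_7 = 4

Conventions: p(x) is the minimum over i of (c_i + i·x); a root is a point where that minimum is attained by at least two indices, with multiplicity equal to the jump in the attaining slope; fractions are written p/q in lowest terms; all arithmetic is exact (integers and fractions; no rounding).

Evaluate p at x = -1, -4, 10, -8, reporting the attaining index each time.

p(-1) = min(-4+0·(-1)=-4, 7+1·(-1)=6, 5+2·(-1)=3, 6+3·(-1)=3, -1+4·(-1)=-5, 1+5·(-1)=-4, 3+6·(-1)=-3, 4+7·(-1)=-3) = -5 (attained by i=4)
p(-4) = min(-4+0·(-4)=-4, 7+1·(-4)=3, 5+2·(-4)=-3, 6+3·(-4)=-6, -1+4·(-4)=-17, 1+5·(-4)=-19, 3+6·(-4)=-21, 4+7·(-4)=-24) = -24 (attained by i=7)
p(10) = min(-4+0·10=-4, 7+1·10=17, 5+2·10=25, 6+3·10=36, -1+4·10=39, 1+5·10=51, 3+6·10=63, 4+7·10=74) = -4 (attained by i=0)
p(-8) = min(-4+0·(-8)=-4, 7+1·(-8)=-1, 5+2·(-8)=-11, 6+3·(-8)=-18, -1+4·(-8)=-33, 1+5·(-8)=-39, 3+6·(-8)=-45, 4+7·(-8)=-52) = -52 (attained by i=7)
Answer: p(-1) = -5; p(-4) = -24; p(10) = -4; p(-8) = -52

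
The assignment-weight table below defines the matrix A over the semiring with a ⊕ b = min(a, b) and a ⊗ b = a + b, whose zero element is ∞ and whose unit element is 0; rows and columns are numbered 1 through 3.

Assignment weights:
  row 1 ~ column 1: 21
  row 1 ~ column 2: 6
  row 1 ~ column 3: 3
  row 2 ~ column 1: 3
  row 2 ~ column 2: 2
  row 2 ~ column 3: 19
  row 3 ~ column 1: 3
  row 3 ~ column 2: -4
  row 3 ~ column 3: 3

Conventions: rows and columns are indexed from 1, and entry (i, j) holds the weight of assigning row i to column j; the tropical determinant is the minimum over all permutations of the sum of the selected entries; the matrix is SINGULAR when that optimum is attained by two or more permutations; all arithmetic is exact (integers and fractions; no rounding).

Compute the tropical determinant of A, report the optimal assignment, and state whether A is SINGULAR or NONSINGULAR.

σ = (1, 2, 3): 21 + 2 + 3 = 26
σ = (1, 3, 2): 21 + 19 + (-4) = 36
σ = (2, 1, 3): 6 + 3 + 3 = 12
σ = (2, 3, 1): 6 + 19 + 3 = 28
σ = (3, 1, 2): 3 + 3 + (-4) = 2
σ = (3, 2, 1): 3 + 2 + 3 = 8
Optimal value attained by: σ = (3, 1, 2).
Answer: det⊕(A) = 2; verdict: NONSINGULAR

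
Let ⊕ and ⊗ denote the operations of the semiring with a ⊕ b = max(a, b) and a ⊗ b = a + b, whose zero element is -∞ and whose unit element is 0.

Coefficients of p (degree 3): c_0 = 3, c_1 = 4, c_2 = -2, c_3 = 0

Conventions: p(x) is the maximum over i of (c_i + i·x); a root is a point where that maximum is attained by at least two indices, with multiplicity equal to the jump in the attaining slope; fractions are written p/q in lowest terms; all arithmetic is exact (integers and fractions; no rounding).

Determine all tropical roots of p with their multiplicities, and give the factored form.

hull edge (i=0, c=3) to (i=1, c=4): slope 1, span 1
hull edge (i=1, c=4) to (i=3, c=0): slope -2, span 2
Factored form: p(x) = 0 ⊗ (x ⊕ (-1)) ⊗ (x ⊕ 2) ⊗ (x ⊕ 2)
Answer: roots = -1 (mult 1), 2 (mult 2)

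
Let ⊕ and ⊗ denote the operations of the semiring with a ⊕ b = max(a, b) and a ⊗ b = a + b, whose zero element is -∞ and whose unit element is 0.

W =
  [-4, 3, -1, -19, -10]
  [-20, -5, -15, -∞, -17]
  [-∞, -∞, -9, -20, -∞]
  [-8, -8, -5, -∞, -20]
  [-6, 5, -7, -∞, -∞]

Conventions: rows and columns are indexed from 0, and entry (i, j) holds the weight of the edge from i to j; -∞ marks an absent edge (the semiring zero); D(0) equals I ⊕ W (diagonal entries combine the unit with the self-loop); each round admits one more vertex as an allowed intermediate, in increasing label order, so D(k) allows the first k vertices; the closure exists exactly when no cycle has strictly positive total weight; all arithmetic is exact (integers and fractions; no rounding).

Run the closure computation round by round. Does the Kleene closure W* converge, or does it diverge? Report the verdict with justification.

D(0):
  [0, 3, -1, -19, -10]
  [-20, 0, -15, -∞, -17]
  [-∞, -∞, 0, -20, -∞]
  [-8, -8, -5, 0, -20]
  [-6, 5, -7, -∞, 0]
D(1):
  [0, 3, -1, -19, -10]
  [-20, 0, -15, -39, -17]
  [-∞, -∞, 0, -20, -∞]
  [-8, -5, -5, 0, -18]
  [-6, 5, -7, -25, 0]
D(2):
  [0, 3, -1, -19, -10]
  [-20, 0, -15, -39, -17]
  [-∞, -∞, 0, -20, -∞]
  [-8, -5, -5, 0, -18]
  [-6, 5, -7, -25, 0]
D(3):
  [0, 3, -1, -19, -10]
  [-20, 0, -15, -35, -17]
  [-∞, -∞, 0, -20, -∞]
  [-8, -5, -5, 0, -18]
  [-6, 5, -7, -25, 0]
D(4):
  [0, 3, -1, -19, -10]
  [-20, 0, -15, -35, -17]
  [-28, -25, 0, -20, -38]
  [-8, -5, -5, 0, -18]
  [-6, 5, -7, -25, 0]
D(5):
  [0, 3, -1, -19, -10]
  [-20, 0, -15, -35, -17]
  [-28, -25, 0, -20, -38]
  [-8, -5, -5, 0, -18]
  [-6, 5, -7, -25, 0]
Key observation: every diagonal entry stays at the unit through all rounds, so no improving cycle exists.
Answer: CONVERGES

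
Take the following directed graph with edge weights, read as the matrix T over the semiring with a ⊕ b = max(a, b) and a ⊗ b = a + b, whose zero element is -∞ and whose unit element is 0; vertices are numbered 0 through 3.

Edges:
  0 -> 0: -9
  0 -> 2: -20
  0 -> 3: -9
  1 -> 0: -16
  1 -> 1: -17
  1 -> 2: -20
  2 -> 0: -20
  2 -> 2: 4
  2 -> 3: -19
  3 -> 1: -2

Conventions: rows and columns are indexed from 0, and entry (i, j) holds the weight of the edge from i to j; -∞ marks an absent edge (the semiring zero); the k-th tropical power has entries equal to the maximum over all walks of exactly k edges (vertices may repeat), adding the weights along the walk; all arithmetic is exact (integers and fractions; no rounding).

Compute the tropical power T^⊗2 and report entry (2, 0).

T^⊗2:
  [-18, -11, -16, -18]
  [-25, -34, -16, -25]
  [-16, -21, 8, -15]
  [-18, -19, -22, -∞]
Key observation: the optimum is the walk 2->2->0, with weight 4 + (-20) = -16.
Optimal value attained by: walk 2->2->0.
Answer: (T^⊗2)[2][0] = -16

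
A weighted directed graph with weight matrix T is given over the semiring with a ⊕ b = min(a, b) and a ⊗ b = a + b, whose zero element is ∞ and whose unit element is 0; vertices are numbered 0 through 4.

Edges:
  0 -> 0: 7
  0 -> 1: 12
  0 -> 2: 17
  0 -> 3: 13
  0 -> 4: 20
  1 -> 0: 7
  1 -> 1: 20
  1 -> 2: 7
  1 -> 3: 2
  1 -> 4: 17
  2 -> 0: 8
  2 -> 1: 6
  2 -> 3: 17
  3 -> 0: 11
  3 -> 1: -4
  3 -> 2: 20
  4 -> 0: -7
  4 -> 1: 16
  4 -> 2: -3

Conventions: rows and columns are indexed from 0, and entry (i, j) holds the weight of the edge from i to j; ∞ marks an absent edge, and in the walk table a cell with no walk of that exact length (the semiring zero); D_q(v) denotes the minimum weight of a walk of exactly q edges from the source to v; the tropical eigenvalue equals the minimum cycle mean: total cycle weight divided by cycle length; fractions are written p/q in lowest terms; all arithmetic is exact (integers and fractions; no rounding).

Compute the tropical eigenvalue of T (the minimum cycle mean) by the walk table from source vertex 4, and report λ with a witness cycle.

q=0: [∞, ∞, ∞, ∞, 0]
q=1: [-7, 16, -3, ∞, ∞]
q=2: [0, 3, 10, 6, 13]
q=3: [6, 2, 10, 5, 20]
q=4: [9, 1, 9, 4, 19]
q=5: [8, 0, 8, 3, 18]
Optimal cycle mean attained by: cycle 1->3->1, total 2 + (-4), length 2.
Answer: λ = -1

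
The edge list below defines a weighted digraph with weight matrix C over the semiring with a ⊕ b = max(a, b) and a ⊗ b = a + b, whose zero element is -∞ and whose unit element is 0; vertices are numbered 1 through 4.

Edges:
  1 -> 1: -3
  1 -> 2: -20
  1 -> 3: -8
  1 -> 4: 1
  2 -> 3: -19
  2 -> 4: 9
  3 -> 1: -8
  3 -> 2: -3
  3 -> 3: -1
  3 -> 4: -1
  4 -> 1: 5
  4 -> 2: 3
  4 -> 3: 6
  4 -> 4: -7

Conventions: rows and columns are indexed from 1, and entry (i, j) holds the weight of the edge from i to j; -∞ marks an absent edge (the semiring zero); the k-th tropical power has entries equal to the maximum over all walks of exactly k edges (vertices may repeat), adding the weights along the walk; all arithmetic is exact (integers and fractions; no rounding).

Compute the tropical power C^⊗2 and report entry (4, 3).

C^⊗2:
  [6, 4, 7, -2]
  [14, 12, 15, 2]
  [4, 2, 5, 6]
  [2, 3, 5, 12]
Key observation: the optimum is the walk 4->3->3, with weight 6 + (-1) = 5.
Optimal value attained by: walk 4->3->3.
Answer: (C^⊗2)[4][3] = 5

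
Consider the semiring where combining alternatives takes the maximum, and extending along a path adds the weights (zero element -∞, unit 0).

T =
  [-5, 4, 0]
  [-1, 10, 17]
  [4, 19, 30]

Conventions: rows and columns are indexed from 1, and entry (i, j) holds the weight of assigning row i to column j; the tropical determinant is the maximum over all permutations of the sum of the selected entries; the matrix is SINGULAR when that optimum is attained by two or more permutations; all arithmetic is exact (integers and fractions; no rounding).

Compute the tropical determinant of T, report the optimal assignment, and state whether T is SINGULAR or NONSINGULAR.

σ = (1, 2, 3): (-5) + 10 + 30 = 35
σ = (1, 3, 2): (-5) + 17 + 19 = 31
σ = (2, 1, 3): 4 + (-1) + 30 = 33
σ = (2, 3, 1): 4 + 17 + 4 = 25
σ = (3, 1, 2): 0 + (-1) + 19 = 18
σ = (3, 2, 1): 0 + 10 + 4 = 14
Optimal value attained by: σ = (1, 2, 3).
Answer: det⊕(T) = 35; verdict: NONSINGULAR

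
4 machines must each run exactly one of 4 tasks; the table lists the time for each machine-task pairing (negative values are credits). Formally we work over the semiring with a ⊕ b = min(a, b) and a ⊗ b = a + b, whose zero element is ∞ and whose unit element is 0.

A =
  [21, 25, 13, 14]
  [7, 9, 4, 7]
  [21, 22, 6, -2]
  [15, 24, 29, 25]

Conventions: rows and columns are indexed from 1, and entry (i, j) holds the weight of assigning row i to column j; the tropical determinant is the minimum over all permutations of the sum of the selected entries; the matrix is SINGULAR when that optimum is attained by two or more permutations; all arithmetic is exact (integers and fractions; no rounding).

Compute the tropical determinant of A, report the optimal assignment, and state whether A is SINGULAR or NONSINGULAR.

σ = (1, 2, 3, 4): 21 + 9 + 6 + 25 = 61
σ = (1, 2, 4, 3): 21 + 9 + (-2) + 29 = 57
σ = (1, 3, 2, 4): 21 + 4 + 22 + 25 = 72
σ = (1, 3, 4, 2): 21 + 4 + (-2) + 24 = 47
σ = (1, 4, 2, 3): 21 + 7 + 22 + 29 = 79
σ = (1, 4, 3, 2): 21 + 7 + 6 + 24 = 58
σ = (2, 1, 3, 4): 25 + 7 + 6 + 25 = 63
σ = (2, 1, 4, 3): 25 + 7 + (-2) + 29 = 59
σ = (2, 3, 1, 4): 25 + 4 + 21 + 25 = 75
σ = (2, 3, 4, 1): 25 + 4 + (-2) + 15 = 42
σ = (2, 4, 1, 3): 25 + 7 + 21 + 29 = 82
σ = (2, 4, 3, 1): 25 + 7 + 6 + 15 = 53
σ = (3, 1, 2, 4): 13 + 7 + 22 + 25 = 67
σ = (3, 1, 4, 2): 13 + 7 + (-2) + 24 = 42
σ = (3, 2, 1, 4): 13 + 9 + 21 + 25 = 68
σ = (3, 2, 4, 1): 13 + 9 + (-2) + 15 = 35
σ = (3, 4, 1, 2): 13 + 7 + 21 + 24 = 65
σ = (3, 4, 2, 1): 13 + 7 + 22 + 15 = 57
σ = (4, 1, 2, 3): 14 + 7 + 22 + 29 = 72
σ = (4, 1, 3, 2): 14 + 7 + 6 + 24 = 51
σ = (4, 2, 1, 3): 14 + 9 + 21 + 29 = 73
σ = (4, 2, 3, 1): 14 + 9 + 6 + 15 = 44
σ = (4, 3, 1, 2): 14 + 4 + 21 + 24 = 63
σ = (4, 3, 2, 1): 14 + 4 + 22 + 15 = 55
Optimal value attained by: σ = (3, 2, 4, 1).
Answer: det⊕(A) = 35; verdict: NONSINGULAR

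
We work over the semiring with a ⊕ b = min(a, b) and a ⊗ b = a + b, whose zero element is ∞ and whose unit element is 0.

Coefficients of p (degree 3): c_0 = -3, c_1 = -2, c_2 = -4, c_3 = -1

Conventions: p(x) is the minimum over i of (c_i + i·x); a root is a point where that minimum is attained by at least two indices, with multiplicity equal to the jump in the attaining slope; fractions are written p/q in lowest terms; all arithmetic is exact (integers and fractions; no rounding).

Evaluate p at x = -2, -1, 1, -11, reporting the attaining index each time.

p(-2) = min(-3+0·(-2)=-3, -2+1·(-2)=-4, -4+2·(-2)=-8, -1+3·(-2)=-7) = -8 (attained by i=2)
p(-1) = min(-3+0·(-1)=-3, -2+1·(-1)=-3, -4+2·(-1)=-6, -1+3·(-1)=-4) = -6 (attained by i=2)
p(1) = min(-3+0·1=-3, -2+1·1=-1, -4+2·1=-2, -1+3·1=2) = -3 (attained by i=0)
p(-11) = min(-3+0·(-11)=-3, -2+1·(-11)=-13, -4+2·(-11)=-26, -1+3·(-11)=-34) = -34 (attained by i=3)
Answer: p(-2) = -8; p(-1) = -6; p(1) = -3; p(-11) = -34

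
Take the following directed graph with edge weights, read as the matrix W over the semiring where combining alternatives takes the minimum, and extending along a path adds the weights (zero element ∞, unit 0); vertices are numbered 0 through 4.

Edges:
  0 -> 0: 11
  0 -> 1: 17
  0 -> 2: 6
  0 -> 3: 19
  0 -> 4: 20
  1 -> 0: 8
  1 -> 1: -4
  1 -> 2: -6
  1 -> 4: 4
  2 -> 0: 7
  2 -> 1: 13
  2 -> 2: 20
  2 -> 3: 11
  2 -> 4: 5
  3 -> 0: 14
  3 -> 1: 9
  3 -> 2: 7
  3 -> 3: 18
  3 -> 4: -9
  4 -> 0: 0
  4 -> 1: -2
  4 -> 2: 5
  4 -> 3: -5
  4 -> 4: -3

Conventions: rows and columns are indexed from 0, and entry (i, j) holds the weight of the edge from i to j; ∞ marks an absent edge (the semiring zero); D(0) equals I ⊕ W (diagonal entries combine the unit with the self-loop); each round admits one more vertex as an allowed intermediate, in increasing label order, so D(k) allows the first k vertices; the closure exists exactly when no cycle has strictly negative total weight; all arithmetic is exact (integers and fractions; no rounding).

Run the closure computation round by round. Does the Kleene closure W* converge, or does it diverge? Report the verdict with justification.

Detection: at round 0, diagonal entry (1, 1) turns strictly negative.
Key observation: the cycle 1->1 has total weight (-4), which is strictly negative.
Answer: DIVERGES — negative cycle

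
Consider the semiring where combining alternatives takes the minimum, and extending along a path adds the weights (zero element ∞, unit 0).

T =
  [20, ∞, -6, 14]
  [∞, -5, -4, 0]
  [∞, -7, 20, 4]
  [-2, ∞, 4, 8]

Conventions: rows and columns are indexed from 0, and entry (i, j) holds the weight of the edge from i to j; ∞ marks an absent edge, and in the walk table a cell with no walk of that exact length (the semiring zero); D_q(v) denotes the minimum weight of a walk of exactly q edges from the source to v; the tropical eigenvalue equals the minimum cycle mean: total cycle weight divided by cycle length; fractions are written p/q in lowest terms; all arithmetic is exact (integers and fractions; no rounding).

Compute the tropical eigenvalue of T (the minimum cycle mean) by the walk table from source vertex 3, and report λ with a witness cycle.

q=0: [∞, ∞, ∞, 0]
q=1: [-2, ∞, 4, 8]
q=2: [6, -3, -8, 8]
q=3: [6, -15, -7, -4]
q=4: [-6, -20, -19, -15]
Optimal cycle mean attained by: cycle 1->2->1, total (-4) + (-7), length 2.
Answer: λ = -11/2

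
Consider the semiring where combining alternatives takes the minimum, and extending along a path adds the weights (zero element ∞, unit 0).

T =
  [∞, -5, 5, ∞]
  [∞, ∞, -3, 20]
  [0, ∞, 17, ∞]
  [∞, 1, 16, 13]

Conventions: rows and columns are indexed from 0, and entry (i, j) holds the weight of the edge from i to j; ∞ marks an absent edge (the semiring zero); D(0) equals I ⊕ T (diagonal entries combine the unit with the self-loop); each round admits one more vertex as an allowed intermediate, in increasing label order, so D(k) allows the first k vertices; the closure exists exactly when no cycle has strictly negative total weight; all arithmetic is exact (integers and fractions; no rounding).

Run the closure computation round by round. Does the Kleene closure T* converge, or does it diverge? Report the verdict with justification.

D(0):
  [0, -5, 5, ∞]
  [∞, 0, -3, 20]
  [0, ∞, 0, ∞]
  [∞, 1, 16, 0]
D(1):
  [0, -5, 5, ∞]
  [∞, 0, -3, 20]
  [0, -5, 0, ∞]
  [∞, 1, 16, 0]
Detection: at round 2, diagonal entry (2, 2) turns strictly negative.
Key observation: the cycle 2->0->1->2 has total weight 0 + (-5) + (-3), which is strictly negative.
Answer: DIVERGES — negative cycle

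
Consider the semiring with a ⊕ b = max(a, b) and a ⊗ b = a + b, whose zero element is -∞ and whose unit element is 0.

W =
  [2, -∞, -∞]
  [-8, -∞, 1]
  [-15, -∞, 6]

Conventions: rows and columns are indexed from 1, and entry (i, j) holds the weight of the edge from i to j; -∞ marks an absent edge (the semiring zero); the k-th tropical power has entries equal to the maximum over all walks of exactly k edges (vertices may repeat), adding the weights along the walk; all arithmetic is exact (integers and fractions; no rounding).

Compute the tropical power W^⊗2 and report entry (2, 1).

W^⊗2:
  [4, -∞, -∞]
  [-6, -∞, 7]
  [-9, -∞, 12]
Key observation: the optimum is the walk 2->1->1, with weight (-8) + 2 = -6.
Optimal value attained by: walk 2->1->1.
Answer: (W^⊗2)[2][1] = -6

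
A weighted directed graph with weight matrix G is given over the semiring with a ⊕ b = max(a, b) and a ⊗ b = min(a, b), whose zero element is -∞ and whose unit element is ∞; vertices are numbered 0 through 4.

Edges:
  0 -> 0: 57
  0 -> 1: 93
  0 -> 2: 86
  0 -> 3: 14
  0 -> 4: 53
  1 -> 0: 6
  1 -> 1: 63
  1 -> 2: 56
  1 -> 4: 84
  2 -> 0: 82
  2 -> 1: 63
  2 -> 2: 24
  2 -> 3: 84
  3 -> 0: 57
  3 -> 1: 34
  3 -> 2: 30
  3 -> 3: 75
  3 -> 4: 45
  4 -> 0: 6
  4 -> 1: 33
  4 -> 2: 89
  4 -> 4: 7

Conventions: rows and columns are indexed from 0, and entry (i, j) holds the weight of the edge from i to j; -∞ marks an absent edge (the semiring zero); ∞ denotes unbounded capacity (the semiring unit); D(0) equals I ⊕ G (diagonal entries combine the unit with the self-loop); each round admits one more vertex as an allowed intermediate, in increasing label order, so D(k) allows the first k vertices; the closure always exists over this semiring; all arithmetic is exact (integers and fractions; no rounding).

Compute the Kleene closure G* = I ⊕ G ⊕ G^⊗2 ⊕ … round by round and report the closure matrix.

D(0):
  [∞, 93, 86, 14, 53]
  [6, ∞, 56, -∞, 84]
  [82, 63, ∞, 84, -∞]
  [57, 34, 30, ∞, 45]
  [6, 33, 89, -∞, ∞]
D(1):
  [∞, 93, 86, 14, 53]
  [6, ∞, 56, 6, 84]
  [82, 82, ∞, 84, 53]
  [57, 57, 57, ∞, 53]
  [6, 33, 89, 6, ∞]
D(2):
  [∞, 93, 86, 14, 84]
  [6, ∞, 56, 6, 84]
  [82, 82, ∞, 84, 82]
  [57, 57, 57, ∞, 57]
  [6, 33, 89, 6, ∞]
D(3):
  [∞, 93, 86, 84, 84]
  [56, ∞, 56, 56, 84]
  [82, 82, ∞, 84, 82]
  [57, 57, 57, ∞, 57]
  [82, 82, 89, 84, ∞]
D(4):
  [∞, 93, 86, 84, 84]
  [56, ∞, 56, 56, 84]
  [82, 82, ∞, 84, 82]
  [57, 57, 57, ∞, 57]
  [82, 82, 89, 84, ∞]
D(5):
  [∞, 93, 86, 84, 84]
  [82, ∞, 84, 84, 84]
  [82, 82, ∞, 84, 82]
  [57, 57, 57, ∞, 57]
  [82, 82, 89, 84, ∞]
Answer: G* = [[∞, 93, 86, 84, 84], [82, ∞, 84, 84, 84], [82, 82, ∞, 84, 82], [57, 57, 57, ∞, 57], [82, 82, 89, 84, ∞]]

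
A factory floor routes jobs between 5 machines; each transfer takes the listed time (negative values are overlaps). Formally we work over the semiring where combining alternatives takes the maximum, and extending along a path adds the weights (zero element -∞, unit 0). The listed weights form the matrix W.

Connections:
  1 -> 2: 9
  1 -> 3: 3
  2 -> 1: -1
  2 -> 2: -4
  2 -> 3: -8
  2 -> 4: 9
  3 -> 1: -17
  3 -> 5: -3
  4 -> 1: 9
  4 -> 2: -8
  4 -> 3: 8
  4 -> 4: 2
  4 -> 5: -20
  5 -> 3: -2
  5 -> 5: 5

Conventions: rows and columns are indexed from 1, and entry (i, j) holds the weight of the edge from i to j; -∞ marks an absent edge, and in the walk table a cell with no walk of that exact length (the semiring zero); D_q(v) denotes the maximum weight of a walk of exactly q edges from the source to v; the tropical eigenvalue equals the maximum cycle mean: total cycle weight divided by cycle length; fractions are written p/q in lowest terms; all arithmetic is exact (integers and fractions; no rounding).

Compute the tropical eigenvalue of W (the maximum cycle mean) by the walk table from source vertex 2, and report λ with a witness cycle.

q=0: [-∞, 0, -∞, -∞, -∞]
q=1: [-1, -4, -8, 9, -∞]
q=2: [18, 8, 17, 11, -11]
q=3: [20, 27, 21, 17, 14]
q=4: [26, 29, 25, 36, 19]
q=5: [45, 35, 44, 38, 24]
Optimal cycle mean attained by: cycle 1->2->4->1, total 9 + 9 + 9, length 3.
Answer: λ = 9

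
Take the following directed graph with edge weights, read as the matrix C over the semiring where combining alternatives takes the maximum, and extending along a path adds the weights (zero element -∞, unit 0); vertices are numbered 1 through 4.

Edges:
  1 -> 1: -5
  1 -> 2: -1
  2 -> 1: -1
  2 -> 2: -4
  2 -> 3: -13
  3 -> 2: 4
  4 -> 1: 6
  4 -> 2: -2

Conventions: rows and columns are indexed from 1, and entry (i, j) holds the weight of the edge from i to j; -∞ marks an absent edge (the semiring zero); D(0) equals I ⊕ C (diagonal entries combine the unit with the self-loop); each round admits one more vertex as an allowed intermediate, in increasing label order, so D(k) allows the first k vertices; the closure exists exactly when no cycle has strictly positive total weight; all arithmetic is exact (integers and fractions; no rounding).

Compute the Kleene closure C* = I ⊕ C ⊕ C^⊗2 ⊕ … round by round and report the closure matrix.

D(0):
  [0, -1, -∞, -∞]
  [-1, 0, -13, -∞]
  [-∞, 4, 0, -∞]
  [6, -2, -∞, 0]
D(1):
  [0, -1, -∞, -∞]
  [-1, 0, -13, -∞]
  [-∞, 4, 0, -∞]
  [6, 5, -∞, 0]
D(2):
  [0, -1, -14, -∞]
  [-1, 0, -13, -∞]
  [3, 4, 0, -∞]
  [6, 5, -8, 0]
D(3):
  [0, -1, -14, -∞]
  [-1, 0, -13, -∞]
  [3, 4, 0, -∞]
  [6, 5, -8, 0]
D(4):
  [0, -1, -14, -∞]
  [-1, 0, -13, -∞]
  [3, 4, 0, -∞]
  [6, 5, -8, 0]
Answer: C* = [[0, -1, -14, -∞], [-1, 0, -13, -∞], [3, 4, 0, -∞], [6, 5, -8, 0]]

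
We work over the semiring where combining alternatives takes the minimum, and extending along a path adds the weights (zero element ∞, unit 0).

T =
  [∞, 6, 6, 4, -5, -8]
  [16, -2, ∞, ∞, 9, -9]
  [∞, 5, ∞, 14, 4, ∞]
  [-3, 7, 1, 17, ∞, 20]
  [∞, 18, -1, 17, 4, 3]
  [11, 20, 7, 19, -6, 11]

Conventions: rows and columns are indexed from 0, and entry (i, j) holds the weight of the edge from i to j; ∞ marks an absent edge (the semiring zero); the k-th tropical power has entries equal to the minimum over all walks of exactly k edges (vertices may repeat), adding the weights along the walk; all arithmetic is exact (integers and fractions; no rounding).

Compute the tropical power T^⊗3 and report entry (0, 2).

T^⊗2:
  [1, 4, -6, 11, -14, -3]
  [2, -4, -2, 10, -15, -11]
  [11, 3, 3, 21, 8, -4]
  [14, 3, 3, 1, -8, -11]
  [14, 4, 3, 13, -3, 7]
  [16, 12, -7, 11, -2, -3]
T^⊗3:
  [8, -1, -15, 3, -10, -11]
  [0, -6, -16, 2, -17, -13]
  [7, 1, 3, 15, -10, -6]
  [-2, 1, -9, 8, -17, -6]
  [10, 2, -4, 14, 1, -5]
  [8, -2, -3, 7, -9, 1]
Key observation: the optimum is the walk 0->5->4->2, with weight (-8) + (-6) + (-1) = -15.
Optimal value attained by: walk 0->5->4->2.
Answer: (T^⊗3)[0][2] = -15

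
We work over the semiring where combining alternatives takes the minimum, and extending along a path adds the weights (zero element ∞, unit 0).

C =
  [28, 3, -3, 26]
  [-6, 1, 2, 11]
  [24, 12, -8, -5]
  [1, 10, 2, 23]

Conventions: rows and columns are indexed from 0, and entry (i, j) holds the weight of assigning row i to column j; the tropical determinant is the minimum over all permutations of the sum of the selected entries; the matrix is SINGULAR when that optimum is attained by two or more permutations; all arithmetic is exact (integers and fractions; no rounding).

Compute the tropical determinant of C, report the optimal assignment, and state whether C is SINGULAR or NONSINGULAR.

σ = (0, 1, 2, 3): 28 + 1 + (-8) + 23 = 44
σ = (0, 1, 3, 2): 28 + 1 + (-5) + 2 = 26
σ = (0, 2, 1, 3): 28 + 2 + 12 + 23 = 65
σ = (0, 2, 3, 1): 28 + 2 + (-5) + 10 = 35
σ = (0, 3, 1, 2): 28 + 11 + 12 + 2 = 53
σ = (0, 3, 2, 1): 28 + 11 + (-8) + 10 = 41
σ = (1, 0, 2, 3): 3 + (-6) + (-8) + 23 = 12
σ = (1, 0, 3, 2): 3 + (-6) + (-5) + 2 = -6
σ = (1, 2, 0, 3): 3 + 2 + 24 + 23 = 52
σ = (1, 2, 3, 0): 3 + 2 + (-5) + 1 = 1
σ = (1, 3, 0, 2): 3 + 11 + 24 + 2 = 40
σ = (1, 3, 2, 0): 3 + 11 + (-8) + 1 = 7
σ = (2, 0, 1, 3): (-3) + (-6) + 12 + 23 = 26
σ = (2, 0, 3, 1): (-3) + (-6) + (-5) + 10 = -4
σ = (2, 1, 0, 3): (-3) + 1 + 24 + 23 = 45
σ = (2, 1, 3, 0): (-3) + 1 + (-5) + 1 = -6
σ = (2, 3, 0, 1): (-3) + 11 + 24 + 10 = 42
σ = (2, 3, 1, 0): (-3) + 11 + 12 + 1 = 21
σ = (3, 0, 1, 2): 26 + (-6) + 12 + 2 = 34
σ = (3, 0, 2, 1): 26 + (-6) + (-8) + 10 = 22
σ = (3, 1, 0, 2): 26 + 1 + 24 + 2 = 53
σ = (3, 1, 2, 0): 26 + 1 + (-8) + 1 = 20
σ = (3, 2, 0, 1): 26 + 2 + 24 + 10 = 62
σ = (3, 2, 1, 0): 26 + 2 + 12 + 1 = 41
Optimal value attained by: σ = (1, 0, 3, 2).
Answer: det⊕(C) = -6; verdict: SINGULAR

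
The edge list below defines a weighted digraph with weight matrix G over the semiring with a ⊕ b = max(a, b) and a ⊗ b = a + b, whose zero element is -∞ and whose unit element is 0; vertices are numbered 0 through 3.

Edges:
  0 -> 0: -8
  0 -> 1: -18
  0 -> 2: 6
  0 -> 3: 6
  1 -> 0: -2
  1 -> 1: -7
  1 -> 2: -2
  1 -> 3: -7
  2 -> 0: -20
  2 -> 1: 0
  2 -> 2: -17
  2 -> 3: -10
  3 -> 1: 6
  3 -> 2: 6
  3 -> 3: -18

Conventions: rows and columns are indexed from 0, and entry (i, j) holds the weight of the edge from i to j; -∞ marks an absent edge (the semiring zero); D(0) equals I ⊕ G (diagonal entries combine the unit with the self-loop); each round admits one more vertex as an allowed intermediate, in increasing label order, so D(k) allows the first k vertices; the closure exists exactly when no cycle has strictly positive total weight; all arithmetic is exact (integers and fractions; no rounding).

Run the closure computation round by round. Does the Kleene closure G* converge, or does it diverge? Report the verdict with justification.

D(0):
  [0, -18, 6, 6]
  [-2, 0, -2, -7]
  [-20, 0, 0, -10]
  [-∞, 6, 6, 0]
D(1):
  [0, -18, 6, 6]
  [-2, 0, 4, 4]
  [-20, 0, 0, -10]
  [-∞, 6, 6, 0]
Detection: at round 2, diagonal entry (2, 2) turns strictly positive.
Key observation: the cycle 2->1->0->2 has total weight 0 + (-2) + 6, which is strictly positive.
Answer: DIVERGES — positive cycle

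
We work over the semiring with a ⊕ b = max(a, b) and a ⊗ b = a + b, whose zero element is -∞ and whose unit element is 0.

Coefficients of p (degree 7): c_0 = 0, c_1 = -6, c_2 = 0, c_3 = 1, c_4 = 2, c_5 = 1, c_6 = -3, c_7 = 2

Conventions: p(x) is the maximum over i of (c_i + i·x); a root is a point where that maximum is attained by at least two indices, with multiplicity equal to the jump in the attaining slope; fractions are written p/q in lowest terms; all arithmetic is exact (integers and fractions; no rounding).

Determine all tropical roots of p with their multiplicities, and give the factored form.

hull edge (i=0, c=0) to (i=4, c=2): slope 1/2, span 4
hull edge (i=4, c=2) to (i=7, c=2): slope 0, span 3
Factored form: p(x) = 2 ⊗ (x ⊕ (-1/2)) ⊗ (x ⊕ (-1/2)) ⊗ (x ⊕ (-1/2)) ⊗ (x ⊕ (-1/2)) ⊗ (x ⊕ 0) ⊗ (x ⊕ 0) ⊗ (x ⊕ 0)
Answer: roots = -1/2 (mult 4), 0 (mult 3)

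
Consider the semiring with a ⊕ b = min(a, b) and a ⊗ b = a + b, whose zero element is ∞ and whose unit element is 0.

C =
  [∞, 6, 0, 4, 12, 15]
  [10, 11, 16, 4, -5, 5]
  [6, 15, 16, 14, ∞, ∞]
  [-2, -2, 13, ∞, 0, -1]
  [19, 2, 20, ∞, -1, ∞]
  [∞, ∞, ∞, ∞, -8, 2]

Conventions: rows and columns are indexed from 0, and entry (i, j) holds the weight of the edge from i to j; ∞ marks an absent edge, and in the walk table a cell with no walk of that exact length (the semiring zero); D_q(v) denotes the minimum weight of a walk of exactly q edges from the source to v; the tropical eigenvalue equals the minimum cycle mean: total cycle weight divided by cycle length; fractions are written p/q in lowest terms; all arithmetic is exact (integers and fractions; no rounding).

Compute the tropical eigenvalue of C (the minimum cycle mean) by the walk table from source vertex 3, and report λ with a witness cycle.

q=0: [∞, ∞, ∞, 0, ∞, ∞]
q=1: [-2, -2, 13, ∞, 0, -1]
q=2: [8, 2, -2, 2, -9, 1]
q=3: [0, -7, 8, 6, -10, 1]
q=4: [3, -8, 0, -3, -12, -2]
q=5: [-5, -10, 3, -4, -13, -4]
q=6: [-6, -11, -5, -6, -15, -5]
Optimal cycle mean attained by: cycle 1->4->1, total (-5) + 2, length 2.
Answer: λ = -3/2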